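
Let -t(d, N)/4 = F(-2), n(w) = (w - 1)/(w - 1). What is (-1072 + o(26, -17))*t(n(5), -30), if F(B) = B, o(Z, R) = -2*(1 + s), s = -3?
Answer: -8544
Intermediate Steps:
o(Z, R) = 4 (o(Z, R) = -2*(1 - 3) = -2*(-2) = 4)
n(w) = 1 (n(w) = (-1 + w)/(-1 + w) = 1)
t(d, N) = 8 (t(d, N) = -4*(-2) = 8)
(-1072 + o(26, -17))*t(n(5), -30) = (-1072 + 4)*8 = -1068*8 = -8544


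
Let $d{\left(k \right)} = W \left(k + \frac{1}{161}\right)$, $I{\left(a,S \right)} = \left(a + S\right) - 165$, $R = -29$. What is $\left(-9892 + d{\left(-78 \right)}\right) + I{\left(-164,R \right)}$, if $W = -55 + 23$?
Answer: $- \frac{1248426}{161} \approx -7754.2$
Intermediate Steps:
$W = -32$
$I{\left(a,S \right)} = -165 + S + a$ ($I{\left(a,S \right)} = \left(S + a\right) - 165 = -165 + S + a$)
$d{\left(k \right)} = - \frac{32}{161} - 32 k$ ($d{\left(k \right)} = - 32 \left(k + \frac{1}{161}\right) = - 32 \left(\frac{1}{161} + k\right) = - \frac{32}{161} - 32 k$)
$\left(-9892 + d{\left(-78 \right)}\right) + I{\left(-164,R \right)} = \left(-9892 - - \frac{401824}{161}\right) - 358 = \left(-9892 + \left(- \frac{32}{161} + 2496\right)\right) - 358 = \left(-9892 + \frac{401824}{161}\right) - 358 = - \frac{1190788}{161} - 358 = - \frac{1248426}{161}$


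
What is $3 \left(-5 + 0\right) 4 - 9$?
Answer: $-69$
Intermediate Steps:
$3 \left(-5 + 0\right) 4 - 9 = 3 \left(\left(-5\right) 4\right) - 9 = 3 \left(-20\right) - 9 = -60 - 9 = -69$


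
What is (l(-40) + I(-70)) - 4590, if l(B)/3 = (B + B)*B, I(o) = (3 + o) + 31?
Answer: 4974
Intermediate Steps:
I(o) = 34 + o
l(B) = 6*B² (l(B) = 3*((B + B)*B) = 3*((2*B)*B) = 3*(2*B²) = 6*B²)
(l(-40) + I(-70)) - 4590 = (6*(-40)² + (34 - 70)) - 4590 = (6*1600 - 36) - 4590 = (9600 - 36) - 4590 = 9564 - 4590 = 4974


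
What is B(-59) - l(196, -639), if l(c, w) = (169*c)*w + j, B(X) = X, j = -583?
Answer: 21166760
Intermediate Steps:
l(c, w) = -583 + 169*c*w (l(c, w) = (169*c)*w - 583 = 169*c*w - 583 = -583 + 169*c*w)
B(-59) - l(196, -639) = -59 - (-583 + 169*196*(-639)) = -59 - (-583 - 21166236) = -59 - 1*(-21166819) = -59 + 21166819 = 21166760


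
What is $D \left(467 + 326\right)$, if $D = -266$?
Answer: $-210938$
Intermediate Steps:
$D \left(467 + 326\right) = - 266 \left(467 + 326\right) = \left(-266\right) 793 = -210938$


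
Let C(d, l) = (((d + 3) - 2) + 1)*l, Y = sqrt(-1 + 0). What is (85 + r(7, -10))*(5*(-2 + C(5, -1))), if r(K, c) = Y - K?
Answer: -3510 - 45*I ≈ -3510.0 - 45.0*I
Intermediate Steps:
Y = I (Y = sqrt(-1) = I ≈ 1.0*I)
C(d, l) = l*(2 + d) (C(d, l) = (((3 + d) - 2) + 1)*l = ((1 + d) + 1)*l = (2 + d)*l = l*(2 + d))
r(K, c) = I - K
(85 + r(7, -10))*(5*(-2 + C(5, -1))) = (85 + (I - 1*7))*(5*(-2 - (2 + 5))) = (85 + (I - 7))*(5*(-2 - 1*7)) = (85 + (-7 + I))*(5*(-2 - 7)) = (78 + I)*(5*(-9)) = (78 + I)*(-45) = -3510 - 45*I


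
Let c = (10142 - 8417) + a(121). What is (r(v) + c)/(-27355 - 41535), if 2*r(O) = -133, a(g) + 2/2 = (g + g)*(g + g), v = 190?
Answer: -120443/137780 ≈ -0.87417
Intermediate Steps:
a(g) = -1 + 4*g² (a(g) = -1 + (g + g)*(g + g) = -1 + (2*g)*(2*g) = -1 + 4*g²)
r(O) = -133/2 (r(O) = (½)*(-133) = -133/2)
c = 60288 (c = (10142 - 8417) + (-1 + 4*121²) = 1725 + (-1 + 4*14641) = 1725 + (-1 + 58564) = 1725 + 58563 = 60288)
(r(v) + c)/(-27355 - 41535) = (-133/2 + 60288)/(-27355 - 41535) = (120443/2)/(-68890) = (120443/2)*(-1/68890) = -120443/137780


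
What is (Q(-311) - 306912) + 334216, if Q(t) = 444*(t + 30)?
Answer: -97460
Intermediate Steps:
Q(t) = 13320 + 444*t (Q(t) = 444*(30 + t) = 13320 + 444*t)
(Q(-311) - 306912) + 334216 = ((13320 + 444*(-311)) - 306912) + 334216 = ((13320 - 138084) - 306912) + 334216 = (-124764 - 306912) + 334216 = -431676 + 334216 = -97460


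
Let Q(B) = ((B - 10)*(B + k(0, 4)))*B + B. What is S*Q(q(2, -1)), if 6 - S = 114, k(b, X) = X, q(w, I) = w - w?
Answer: 0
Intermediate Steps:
q(w, I) = 0
Q(B) = B + B*(-10 + B)*(4 + B) (Q(B) = ((B - 10)*(B + 4))*B + B = ((-10 + B)*(4 + B))*B + B = B*(-10 + B)*(4 + B) + B = B + B*(-10 + B)*(4 + B))
S = -108 (S = 6 - 1*114 = 6 - 114 = -108)
S*Q(q(2, -1)) = -0*(-39 + 0² - 6*0) = -0*(-39 + 0 + 0) = -0*(-39) = -108*0 = 0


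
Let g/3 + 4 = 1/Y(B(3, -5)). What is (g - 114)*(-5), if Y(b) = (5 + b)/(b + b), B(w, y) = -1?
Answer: 1275/2 ≈ 637.50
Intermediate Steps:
Y(b) = (5 + b)/(2*b) (Y(b) = (5 + b)/((2*b)) = (5 + b)*(1/(2*b)) = (5 + b)/(2*b))
g = -27/2 (g = -12 + 3/(((½)*(5 - 1)/(-1))) = -12 + 3/(((½)*(-1)*4)) = -12 + 3/(-2) = -12 + 3*(-½) = -12 - 3/2 = -27/2 ≈ -13.500)
(g - 114)*(-5) = (-27/2 - 114)*(-5) = -255/2*(-5) = 1275/2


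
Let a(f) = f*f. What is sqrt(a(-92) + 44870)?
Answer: 3*sqrt(5926) ≈ 230.94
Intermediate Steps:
a(f) = f**2
sqrt(a(-92) + 44870) = sqrt((-92)**2 + 44870) = sqrt(8464 + 44870) = sqrt(53334) = 3*sqrt(5926)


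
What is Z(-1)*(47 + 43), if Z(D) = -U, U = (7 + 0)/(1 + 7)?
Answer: -315/4 ≈ -78.750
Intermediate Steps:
U = 7/8 ≈ 0.87500
Z(D) = -7/8 (Z(D) = -1*7/8 = -7/8)
Z(-1)*(47 + 43) = -7*(47 + 43)/8 = -7/8*90 = -315/4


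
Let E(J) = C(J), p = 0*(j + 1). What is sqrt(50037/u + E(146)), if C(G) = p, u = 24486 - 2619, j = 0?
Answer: sqrt(121573231)/7289 ≈ 1.5127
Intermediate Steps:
u = 21867
p = 0 (p = 0*(0 + 1) = 0*1 = 0)
C(G) = 0
E(J) = 0
sqrt(50037/u + E(146)) = sqrt(50037/21867 + 0) = sqrt(50037*(1/21867) + 0) = sqrt(16679/7289 + 0) = sqrt(16679/7289) = sqrt(121573231)/7289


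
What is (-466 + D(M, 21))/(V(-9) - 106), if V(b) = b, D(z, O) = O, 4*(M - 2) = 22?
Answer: 89/23 ≈ 3.8696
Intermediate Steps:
M = 15/2 (M = 2 + (1/4)*22 = 2 + 11/2 = 15/2 ≈ 7.5000)
(-466 + D(M, 21))/(V(-9) - 106) = (-466 + 21)/(-9 - 106) = -445/(-115) = -445*(-1/115) = 89/23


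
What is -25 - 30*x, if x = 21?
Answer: -655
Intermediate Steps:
-25 - 30*x = -25 - 30*21 = -25 - 630 = -655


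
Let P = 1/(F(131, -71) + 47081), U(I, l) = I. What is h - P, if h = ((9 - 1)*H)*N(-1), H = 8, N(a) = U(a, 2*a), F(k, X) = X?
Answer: -3008641/47010 ≈ -64.000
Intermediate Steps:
N(a) = a
h = -64 (h = ((9 - 1)*8)*(-1) = (8*8)*(-1) = 64*(-1) = -64)
P = 1/47010 (P = 1/(-71 + 47081) = 1/47010 ≈ 2.1272e-5)
h - P = -64 - 1*1/47010 = -64 - 1/47010 = -3008641/47010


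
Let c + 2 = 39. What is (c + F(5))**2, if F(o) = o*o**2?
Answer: 26244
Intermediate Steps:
c = 37 (c = -2 + 39 = 37)
F(o) = o**3
(c + F(5))**2 = (37 + 5**3)**2 = (37 + 125)**2 = 162**2 = 26244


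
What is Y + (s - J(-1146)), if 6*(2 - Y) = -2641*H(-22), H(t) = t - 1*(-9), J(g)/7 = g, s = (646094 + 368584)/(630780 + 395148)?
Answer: 393754991/170988 ≈ 2302.8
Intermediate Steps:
s = 56371/56996 (s = 1014678/1025928 = 1014678*(1/1025928) = 56371/56996 ≈ 0.98903)
J(g) = 7*g
H(t) = 9 + t (H(t) = t + 9 = 9 + t)
Y = -34321/6 (Y = 2 - (-2641)*(9 - 22)/6 = 2 - (-2641)*(-13)/6 = 2 - 1/6*34333 = 2 - 34333/6 = -34321/6 ≈ -5720.2)
Y + (s - J(-1146)) = -34321/6 + (56371/56996 - 7*(-1146)) = -34321/6 + (56371/56996 - 1*(-8022)) = -34321/6 + (56371/56996 + 8022) = -34321/6 + 457278283/56996 = 393754991/170988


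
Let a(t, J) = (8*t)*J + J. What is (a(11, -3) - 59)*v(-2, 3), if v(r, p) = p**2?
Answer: -2934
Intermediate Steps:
a(t, J) = J + 8*J*t (a(t, J) = 8*J*t + J = J + 8*J*t)
(a(11, -3) - 59)*v(-2, 3) = (-3*(1 + 8*11) - 59)*3**2 = (-3*(1 + 88) - 59)*9 = (-3*89 - 59)*9 = (-267 - 59)*9 = -326*9 = -2934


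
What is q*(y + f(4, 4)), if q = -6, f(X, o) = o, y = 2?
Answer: -36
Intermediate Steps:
q*(y + f(4, 4)) = -6*(2 + 4) = -6*6 = -36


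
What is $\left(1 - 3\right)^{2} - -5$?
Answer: $9$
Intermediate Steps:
$\left(1 - 3\right)^{2} - -5 = \left(1 - 3\right)^{2} + 5 = \left(-2\right)^{2} + 5 = 4 + 5 = 9$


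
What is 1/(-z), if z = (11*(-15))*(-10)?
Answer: -1/1650 ≈ -0.00060606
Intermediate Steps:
z = 1650 (z = -165*(-10) = 1650)
1/(-z) = 1/(-1*1650) = 1/(-1650) = -1/1650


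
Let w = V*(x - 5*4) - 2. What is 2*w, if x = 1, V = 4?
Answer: -156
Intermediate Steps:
w = -78 (w = 4*(1 - 5*4) - 2 = 4*(1 - 20) - 2 = 4*(-19) - 2 = -76 - 2 = -78)
2*w = 2*(-78) = -156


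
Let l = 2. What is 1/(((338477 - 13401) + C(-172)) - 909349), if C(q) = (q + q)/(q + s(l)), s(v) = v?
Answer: -85/49663033 ≈ -1.7115e-6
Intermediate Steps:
C(q) = 2*q/(2 + q) (C(q) = (q + q)/(q + 2) = (2*q)/(2 + q) = 2*q/(2 + q))
1/(((338477 - 13401) + C(-172)) - 909349) = 1/(((338477 - 13401) + 2*(-172)/(2 - 172)) - 909349) = 1/((325076 + 2*(-172)/(-170)) - 909349) = 1/((325076 + 2*(-172)*(-1/170)) - 909349) = 1/((325076 + 172/85) - 909349) = 1/(27631632/85 - 909349) = 1/(-49663033/85) = -85/49663033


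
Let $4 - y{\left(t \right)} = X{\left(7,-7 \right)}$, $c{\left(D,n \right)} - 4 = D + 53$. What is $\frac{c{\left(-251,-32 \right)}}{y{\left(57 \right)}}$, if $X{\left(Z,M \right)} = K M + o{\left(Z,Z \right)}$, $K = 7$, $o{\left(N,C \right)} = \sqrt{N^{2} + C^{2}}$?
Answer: $- \frac{10282}{2711} - \frac{1358 \sqrt{2}}{2711} \approx -4.5011$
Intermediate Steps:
$o{\left(N,C \right)} = \sqrt{C^{2} + N^{2}}$
$X{\left(Z,M \right)} = 7 M + \sqrt{2} \sqrt{Z^{2}}$ ($X{\left(Z,M \right)} = 7 M + \sqrt{Z^{2} + Z^{2}} = 7 M + \sqrt{2 Z^{2}} = 7 M + \sqrt{2} \sqrt{Z^{2}}$)
$c{\left(D,n \right)} = 57 + D$ ($c{\left(D,n \right)} = 4 + \left(D + 53\right) = 4 + \left(53 + D\right) = 57 + D$)
$y{\left(t \right)} = 53 - 7 \sqrt{2}$ ($y{\left(t \right)} = 4 - \left(7 \left(-7\right) + \sqrt{2} \sqrt{7^{2}}\right) = 4 - \left(-49 + \sqrt{2} \sqrt{49}\right) = 4 - \left(-49 + \sqrt{2} \cdot 7\right) = 4 - \left(-49 + 7 \sqrt{2}\right) = 4 + \left(49 - 7 \sqrt{2}\right) = 53 - 7 \sqrt{2}$)
$\frac{c{\left(-251,-32 \right)}}{y{\left(57 \right)}} = \frac{57 - 251}{53 - 7 \sqrt{2}} = - \frac{194}{53 - 7 \sqrt{2}}$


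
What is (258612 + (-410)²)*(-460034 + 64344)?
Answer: -168845671280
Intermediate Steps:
(258612 + (-410)²)*(-460034 + 64344) = (258612 + 168100)*(-395690) = 426712*(-395690) = -168845671280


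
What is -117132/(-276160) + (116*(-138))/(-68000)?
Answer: 19352727/29342000 ≈ 0.65956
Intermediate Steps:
-117132/(-276160) + (116*(-138))/(-68000) = -117132*(-1/276160) - 16008*(-1/68000) = 29283/69040 + 2001/8500 = 19352727/29342000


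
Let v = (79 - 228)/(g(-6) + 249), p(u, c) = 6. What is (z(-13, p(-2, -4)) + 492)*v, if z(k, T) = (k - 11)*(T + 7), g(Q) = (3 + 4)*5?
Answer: -6705/71 ≈ -94.437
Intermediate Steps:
g(Q) = 35 (g(Q) = 7*5 = 35)
z(k, T) = (-11 + k)*(7 + T)
v = -149/284 (v = (79 - 228)/(35 + 249) = -149/284 ≈ -0.52465)
(z(-13, p(-2, -4)) + 492)*v = ((-77 - 11*6 + 7*(-13) + 6*(-13)) + 492)*(-149/284) = ((-77 - 66 - 91 - 78) + 492)*(-149/284) = (-312 + 492)*(-149/284) = 180*(-149/284) = -6705/71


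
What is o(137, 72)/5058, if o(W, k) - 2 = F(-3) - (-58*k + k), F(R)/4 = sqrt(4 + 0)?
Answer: 2057/2529 ≈ 0.81336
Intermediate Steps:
F(R) = 8 (F(R) = 4*sqrt(4 + 0) = 4*sqrt(4) = 4*2 = 8)
o(W, k) = 10 + 57*k (o(W, k) = 2 + (8 - (-58*k + k)) = 2 + (8 - (-57)*k) = 2 + (8 + 57*k) = 10 + 57*k)
o(137, 72)/5058 = (10 + 57*72)/5058 = (10 + 4104)*(1/5058) = 4114*(1/5058) = 2057/2529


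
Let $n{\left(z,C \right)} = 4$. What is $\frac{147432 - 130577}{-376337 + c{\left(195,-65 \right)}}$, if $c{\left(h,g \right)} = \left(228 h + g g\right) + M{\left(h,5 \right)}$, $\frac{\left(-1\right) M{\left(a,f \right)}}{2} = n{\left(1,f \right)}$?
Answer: $- \frac{3371}{65532} \approx -0.051441$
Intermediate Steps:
$M{\left(a,f \right)} = -8$ ($M{\left(a,f \right)} = \left(-2\right) 4 = -8$)
$c{\left(h,g \right)} = -8 + g^{2} + 228 h$ ($c{\left(h,g \right)} = \left(228 h + g g\right) - 8 = \left(228 h + g^{2}\right) - 8 = \left(g^{2} + 228 h\right) - 8 = -8 + g^{2} + 228 h$)
$\frac{147432 - 130577}{-376337 + c{\left(195,-65 \right)}} = \frac{147432 - 130577}{-376337 + \left(-8 + \left(-65\right)^{2} + 228 \cdot 195\right)} = \frac{16855}{-376337 + \left(-8 + 4225 + 44460\right)} = \frac{16855}{-376337 + 48677} = \frac{16855}{-327660} = 16855 \left(- \frac{1}{327660}\right) = - \frac{3371}{65532}$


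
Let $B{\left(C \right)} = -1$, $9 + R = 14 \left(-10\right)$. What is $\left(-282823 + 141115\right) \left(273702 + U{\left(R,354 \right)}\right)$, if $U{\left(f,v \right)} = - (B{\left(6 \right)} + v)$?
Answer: $-38735740092$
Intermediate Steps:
$R = -149$ ($R = -9 + 14 \left(-10\right) = -9 - 140 = -149$)
$U{\left(f,v \right)} = 1 - v$ ($U{\left(f,v \right)} = - (-1 + v) = 1 - v$)
$\left(-282823 + 141115\right) \left(273702 + U{\left(R,354 \right)}\right) = \left(-282823 + 141115\right) \left(273702 + \left(1 - 354\right)\right) = - 141708 \left(273702 + \left(1 - 354\right)\right) = - 141708 \left(273702 - 353\right) = \left(-141708\right) 273349 = -38735740092$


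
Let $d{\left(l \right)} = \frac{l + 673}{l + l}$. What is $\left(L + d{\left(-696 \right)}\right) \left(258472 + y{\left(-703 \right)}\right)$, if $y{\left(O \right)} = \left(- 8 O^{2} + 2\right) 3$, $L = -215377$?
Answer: $\frac{1739248066041709}{696} \approx 2.4989 \cdot 10^{12}$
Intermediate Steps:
$d{\left(l \right)} = \frac{673 + l}{2 l}$
$y{\left(O \right)} = 6 - 24 O^{2}$ ($y{\left(O \right)} = \left(2 - 8 O^{2}\right) 3 = 6 - 24 O^{2}$)
$\left(L + d{\left(-696 \right)}\right) \left(258472 + y{\left(-703 \right)}\right) = \left(-215377 + \frac{673 - 696}{2 \left(-696\right)}\right) \left(258472 + \left(6 - 24 \left(-703\right)^{2}\right)\right) = \left(-215377 + \frac{1}{2} \left(- \frac{1}{696}\right) \left(-23\right)\right) \left(258472 + \left(6 - 11861016\right)\right) = \left(-215377 + \frac{23}{1392}\right) \left(258472 + \left(6 - 11861016\right)\right) = - \frac{299804761 \left(258472 - 11861010\right)}{1392} = \left(- \frac{299804761}{1392}\right) \left(-11602538\right) = \frac{1739248066041709}{696}$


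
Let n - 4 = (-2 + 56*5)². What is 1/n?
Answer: 1/77288 ≈ 1.2939e-5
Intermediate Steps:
n = 77288 (n = 4 + (-2 + 56*5)² = 4 + (-2 + 280)² = 4 + 278² = 4 + 77284 = 77288)
1/n = 1/77288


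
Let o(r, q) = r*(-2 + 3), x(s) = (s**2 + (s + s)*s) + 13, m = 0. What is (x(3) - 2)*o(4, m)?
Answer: 152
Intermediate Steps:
x(s) = 13 + 3*s**2 (x(s) = (s**2 + (2*s)*s) + 13 = (s**2 + 2*s**2) + 13 = 3*s**2 + 13 = 13 + 3*s**2)
o(r, q) = r (o(r, q) = r*1 = r)
(x(3) - 2)*o(4, m) = ((13 + 3*3**2) - 2)*4 = ((13 + 3*9) - 2)*4 = ((13 + 27) - 2)*4 = (40 - 2)*4 = 38*4 = 152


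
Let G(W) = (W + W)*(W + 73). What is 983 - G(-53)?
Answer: 3103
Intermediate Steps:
G(W) = 2*W*(73 + W) (G(W) = (2*W)*(73 + W) = 2*W*(73 + W))
983 - G(-53) = 983 - 2*(-53)*(73 - 53) = 983 - 2*(-53)*20 = 983 - 1*(-2120) = 983 + 2120 = 3103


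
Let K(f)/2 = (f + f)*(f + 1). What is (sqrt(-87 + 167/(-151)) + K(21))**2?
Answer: 515667400/151 + 7392*I*sqrt(502226)/151 ≈ 3.415e+6 + 34692.0*I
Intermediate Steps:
K(f) = 4*f*(1 + f) (K(f) = 2*((f + f)*(f + 1)) = 2*((2*f)*(1 + f)) = 2*(2*f*(1 + f)) = 4*f*(1 + f))
(sqrt(-87 + 167/(-151)) + K(21))**2 = (sqrt(-87 + 167/(-151)) + 4*21*(1 + 21))**2 = (sqrt(-87 + 167*(-1/151)) + 4*21*22)**2 = (sqrt(-87 - 167/151) + 1848)**2 = (sqrt(-13304/151) + 1848)**2 = (2*I*sqrt(502226)/151 + 1848)**2 = (1848 + 2*I*sqrt(502226)/151)**2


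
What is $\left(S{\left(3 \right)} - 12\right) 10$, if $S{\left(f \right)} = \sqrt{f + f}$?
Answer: $-120 + 10 \sqrt{6} \approx -95.505$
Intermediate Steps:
$S{\left(f \right)} = \sqrt{2} \sqrt{f}$ ($S{\left(f \right)} = \sqrt{2 f} = \sqrt{2} \sqrt{f}$)
$\left(S{\left(3 \right)} - 12\right) 10 = \left(\sqrt{2} \sqrt{3} - 12\right) 10 = \left(\sqrt{6} - 12\right) 10 = \left(-12 + \sqrt{6}\right) 10 = -120 + 10 \sqrt{6}$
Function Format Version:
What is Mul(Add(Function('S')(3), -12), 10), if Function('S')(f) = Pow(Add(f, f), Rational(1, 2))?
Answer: Add(-120, Mul(10, Pow(6, Rational(1, 2)))) ≈ -95.505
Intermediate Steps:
Function('S')(f) = Mul(Pow(2, Rational(1, 2)), Pow(f, Rational(1, 2))) (Function('S')(f) = Pow(Mul(2, f), Rational(1, 2)) = Mul(Pow(2, Rational(1, 2)), Pow(f, Rational(1, 2))))
Mul(Add(Function('S')(3), -12), 10) = Mul(Add(Mul(Pow(2, Rational(1, 2)), Pow(3, Rational(1, 2))), -12), 10) = Mul(Add(Pow(6, Rational(1, 2)), -12), 10) = Mul(Add(-12, Pow(6, Rational(1, 2))), 10) = Add(-120, Mul(10, Pow(6, Rational(1, 2))))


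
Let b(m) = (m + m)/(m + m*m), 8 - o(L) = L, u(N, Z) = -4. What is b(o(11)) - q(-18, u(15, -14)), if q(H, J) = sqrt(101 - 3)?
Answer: -1 - 7*sqrt(2) ≈ -10.899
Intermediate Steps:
q(H, J) = 7*sqrt(2) (q(H, J) = sqrt(98) = 7*sqrt(2))
o(L) = 8 - L
b(m) = 2*m/(m + m**2) (b(m) = (2*m)/(m + m**2) = 2*m/(m + m**2))
b(o(11)) - q(-18, u(15, -14)) = 2/(1 + (8 - 1*11)) - 7*sqrt(2) = 2/(1 + (8 - 11)) - 7*sqrt(2) = 2/(1 - 3) - 7*sqrt(2) = 2/(-2) - 7*sqrt(2) = 2*(-1/2) - 7*sqrt(2) = -1 - 7*sqrt(2)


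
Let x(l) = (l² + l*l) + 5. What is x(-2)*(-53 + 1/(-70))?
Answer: -48243/70 ≈ -689.19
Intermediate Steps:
x(l) = 5 + 2*l² (x(l) = (l² + l²) + 5 = 2*l² + 5 = 5 + 2*l²)
x(-2)*(-53 + 1/(-70)) = (5 + 2*(-2)²)*(-53 + 1/(-70)) = (5 + 2*4)*(-53 - 1/70) = (5 + 8)*(-3711/70) = 13*(-3711/70) = -48243/70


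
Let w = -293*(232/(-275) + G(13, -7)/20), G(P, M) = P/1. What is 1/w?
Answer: 1100/62409 ≈ 0.017626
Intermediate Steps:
G(P, M) = P (G(P, M) = P*1 = P)
w = 62409/1100 (w = -293*(232/(-275) + 13/20) = -293*(232*(-1/275) + 13*(1/20)) = -293*(-232/275 + 13/20) = -293*(-213/1100) = 62409/1100 ≈ 56.735)
1/w = 1/(62409/1100) = 1100/62409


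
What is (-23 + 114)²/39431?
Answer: 1183/5633 ≈ 0.21001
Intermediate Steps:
(-23 + 114)²/39431 = 91²*(1/39431) = 8281*(1/39431) = 1183/5633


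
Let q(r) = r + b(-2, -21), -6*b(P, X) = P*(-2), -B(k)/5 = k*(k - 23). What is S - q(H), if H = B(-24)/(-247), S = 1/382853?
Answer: -6288742637/283694073 ≈ -22.167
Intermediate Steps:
B(k) = -5*k*(-23 + k) (B(k) = -5*k*(k - 23) = -5*k*(-23 + k))
b(P, X) = P/3 (b(P, X) = -P*(-2)/6 = -(-1)*P/3 = P/3)
S = 1/382853 ≈ 2.6120e-6
H = 5640/247 (H = (5*(-24)*(23 - 1*(-24)))/(-247) = (5*(-24)*(23 + 24))*(-1/247) = (5*(-24)*47)*(-1/247) = -5640*(-1/247) = 5640/247 ≈ 22.834)
q(r) = -2/3 + r (q(r) = r + (1/3)*(-2) = r - 2/3 = -2/3 + r)
S - q(H) = 1/382853 - (-2/3 + 5640/247) = 1/382853 - 1*16426/741 = 1/382853 - 16426/741 = -6288742637/283694073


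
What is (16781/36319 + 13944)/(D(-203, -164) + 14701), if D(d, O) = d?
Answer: 506448917/526552862 ≈ 0.96182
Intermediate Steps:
(16781/36319 + 13944)/(D(-203, -164) + 14701) = (16781/36319 + 13944)/(-203 + 14701) = (16781*(1/36319) + 13944)/14498 = (16781/36319 + 13944)*(1/14498) = (506448917/36319)*(1/14498) = 506448917/526552862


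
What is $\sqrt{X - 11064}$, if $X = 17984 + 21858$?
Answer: $\sqrt{28778} \approx 169.64$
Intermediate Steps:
$X = 39842$
$\sqrt{X - 11064} = \sqrt{39842 - 11064} = \sqrt{28778}$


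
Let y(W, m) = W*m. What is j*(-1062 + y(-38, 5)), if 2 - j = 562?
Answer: 701120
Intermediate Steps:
j = -560 (j = 2 - 1*562 = 2 - 562 = -560)
j*(-1062 + y(-38, 5)) = -560*(-1062 - 38*5) = -560*(-1062 - 190) = -560*(-1252) = 701120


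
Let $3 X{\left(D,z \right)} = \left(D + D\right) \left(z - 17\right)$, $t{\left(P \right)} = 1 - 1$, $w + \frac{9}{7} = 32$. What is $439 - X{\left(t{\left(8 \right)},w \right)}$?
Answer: $439$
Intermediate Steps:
$w = \frac{215}{7}$ ($w = - \frac{9}{7} + 32 = \frac{215}{7} \approx 30.714$)
$t{\left(P \right)} = 0$ ($t{\left(P \right)} = 1 - 1 = 0$)
$X{\left(D,z \right)} = \frac{2 D \left(-17 + z\right)}{3}$ ($X{\left(D,z \right)} = \frac{\left(D + D\right) \left(z - 17\right)}{3} = \frac{2 D \left(-17 + z\right)}{3}$)
$439 - X{\left(t{\left(8 \right)},w \right)} = 439 - \frac{2}{3} \cdot 0 \left(-17 + \frac{215}{7}\right) = 439 - \frac{2}{3} \cdot 0 \cdot \frac{96}{7} = 439 - 0 = 439 + 0 = 439$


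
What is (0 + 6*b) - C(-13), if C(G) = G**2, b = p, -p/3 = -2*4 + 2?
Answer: -61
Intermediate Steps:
p = 18 (p = -3*(-2*4 + 2) = -3*(-8 + 2) = -3*(-6) = 18)
b = 18
(0 + 6*b) - C(-13) = (0 + 6*18) - 1*(-13)**2 = (0 + 108) - 1*169 = 108 - 169 = -61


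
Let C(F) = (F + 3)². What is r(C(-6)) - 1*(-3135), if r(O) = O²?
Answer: 3216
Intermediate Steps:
C(F) = (3 + F)²
r(C(-6)) - 1*(-3135) = ((3 - 6)²)² - 1*(-3135) = ((-3)²)² + 3135 = 9² + 3135 = 81 + 3135 = 3216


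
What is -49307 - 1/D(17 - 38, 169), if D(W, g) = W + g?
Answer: -7297437/148 ≈ -49307.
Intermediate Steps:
-49307 - 1/D(17 - 38, 169) = -49307 - 1/((17 - 38) + 169) = -49307 - 1/(-21 + 169) = -49307 - 1/148 = -7297437/148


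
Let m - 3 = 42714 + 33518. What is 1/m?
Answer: 1/76235 ≈ 1.3117e-5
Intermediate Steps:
m = 76235 (m = 3 + (42714 + 33518) = 3 + 76232 = 76235)
1/m = 1/76235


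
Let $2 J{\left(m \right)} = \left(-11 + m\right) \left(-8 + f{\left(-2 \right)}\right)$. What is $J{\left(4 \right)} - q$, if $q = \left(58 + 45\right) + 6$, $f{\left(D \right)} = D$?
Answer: $-74$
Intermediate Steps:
$q = 109$ ($q = 103 + 6 = 109$)
$J{\left(m \right)} = 55 - 5 m$ ($J{\left(m \right)} = \frac{\left(-11 + m\right) \left(-8 - 2\right)}{2} = \frac{\left(-11 + m\right) \left(-10\right)}{2} = \frac{110 - 10 m}{2} = 55 - 5 m$)
$J{\left(4 \right)} - q = \left(55 - 20\right) - 109 = 35 - 109 = -74$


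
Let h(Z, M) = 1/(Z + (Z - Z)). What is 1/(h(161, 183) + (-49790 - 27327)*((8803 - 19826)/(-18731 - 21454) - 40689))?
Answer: 6469785/20300842586452139 ≈ 3.1870e-10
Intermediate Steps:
h(Z, M) = 1/Z (h(Z, M) = 1/(Z + 0) = 1/Z)
1/(h(161, 183) + (-49790 - 27327)*((8803 - 19826)/(-18731 - 21454) - 40689)) = 1/(1/161 + (-49790 - 27327)*((8803 - 19826)/(-18731 - 21454) - 40689)) = 1/(1/161 - 77117*(-11023/(-40185) - 40689)) = 1/(1/161 - 77117*(-11023*(-1/40185) - 40689)) = 1/(1/161 - 77117*(11023/40185 - 40689)) = 1/(1/161 - 77117*(-1635076442/40185)) = 1/(1/161 + 126092189977714/40185) = 1/(20300842586452139/6469785) = 6469785/20300842586452139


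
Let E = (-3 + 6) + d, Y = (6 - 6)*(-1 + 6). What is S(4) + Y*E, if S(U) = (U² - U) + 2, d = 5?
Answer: 14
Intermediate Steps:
Y = 0 (Y = 0*5 = 0)
S(U) = 2 + U² - U
E = 8 (E = (-3 + 6) + 5 = 3 + 5 = 8)
S(4) + Y*E = (2 + 4² - 1*4) + 0*8 = (2 + 16 - 4) + 0 = 14 + 0 = 14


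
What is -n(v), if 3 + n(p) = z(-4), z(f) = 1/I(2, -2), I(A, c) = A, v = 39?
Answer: 5/2 ≈ 2.5000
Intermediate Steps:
z(f) = ½ (z(f) = 1/2 = ½)
n(p) = -5/2 (n(p) = -3 + ½ = -5/2)
-n(v) = -1*(-5/2) = 5/2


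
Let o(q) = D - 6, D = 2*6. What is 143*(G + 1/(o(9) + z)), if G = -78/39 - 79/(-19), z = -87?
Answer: 472186/1539 ≈ 306.81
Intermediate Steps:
D = 12
o(q) = 6 (o(q) = 12 - 6 = 6)
G = 41/19 (G = -78*1/39 - 79*(-1/19) = -2 + 79/19 = 41/19 ≈ 2.1579)
143*(G + 1/(o(9) + z)) = 143*(41/19 + 1/(6 - 87)) = 143*(41/19 + 1/(-81)) = 143*(41/19 - 1/81) = 143*(3302/1539) = 472186/1539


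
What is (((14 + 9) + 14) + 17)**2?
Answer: 2916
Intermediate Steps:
(((14 + 9) + 14) + 17)**2 = ((23 + 14) + 17)**2 = (37 + 17)**2 = 54**2 = 2916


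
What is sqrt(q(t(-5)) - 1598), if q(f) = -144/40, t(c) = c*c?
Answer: 2*I*sqrt(10010)/5 ≈ 40.02*I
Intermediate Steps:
t(c) = c**2
q(f) = -18/5 (q(f) = -144*1/40 = -18/5)
sqrt(q(t(-5)) - 1598) = sqrt(-18/5 - 1598) = sqrt(-8008/5) = 2*I*sqrt(10010)/5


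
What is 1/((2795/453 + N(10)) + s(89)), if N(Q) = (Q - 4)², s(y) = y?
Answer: 453/59420 ≈ 0.0076237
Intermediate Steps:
N(Q) = (-4 + Q)²
1/((2795/453 + N(10)) + s(89)) = 1/((2795/453 + (-4 + 10)²) + 89) = 1/((2795*(1/453) + 6²) + 89) = 1/((2795/453 + 36) + 89) = 1/(19103/453 + 89) = 1/(59420/453) = 453/59420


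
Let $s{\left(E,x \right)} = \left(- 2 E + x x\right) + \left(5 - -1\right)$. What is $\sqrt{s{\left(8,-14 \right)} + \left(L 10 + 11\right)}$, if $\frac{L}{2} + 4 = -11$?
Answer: $i \sqrt{103} \approx 10.149 i$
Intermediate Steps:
$L = -30$ ($L = -8 + 2 \left(-11\right) = -8 - 22 = -30$)
$s{\left(E,x \right)} = 6 + x^{2} - 2 E$ ($s{\left(E,x \right)} = \left(- 2 E + x^{2}\right) + \left(5 + 1\right) = \left(x^{2} - 2 E\right) + 6 = 6 + x^{2} - 2 E$)
$\sqrt{s{\left(8,-14 \right)} + \left(L 10 + 11\right)} = \sqrt{\left(6 + \left(-14\right)^{2} - 16\right) + \left(\left(-30\right) 10 + 11\right)} = \sqrt{\left(6 + 196 - 16\right) + \left(-300 + 11\right)} = \sqrt{186 - 289} = \sqrt{-103} = i \sqrt{103}$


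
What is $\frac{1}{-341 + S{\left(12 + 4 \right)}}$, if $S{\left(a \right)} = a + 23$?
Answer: $- \frac{1}{302} \approx -0.0033113$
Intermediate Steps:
$S{\left(a \right)} = 23 + a$
$\frac{1}{-341 + S{\left(12 + 4 \right)}} = \frac{1}{-341 + \left(23 + \left(12 + 4\right)\right)} = \frac{1}{-341 + \left(23 + 16\right)} = \frac{1}{-341 + 39} = \frac{1}{-302} = - \frac{1}{302}$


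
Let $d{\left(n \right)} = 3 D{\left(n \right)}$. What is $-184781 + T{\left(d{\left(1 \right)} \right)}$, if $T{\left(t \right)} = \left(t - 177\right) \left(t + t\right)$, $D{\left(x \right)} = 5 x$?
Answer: $-189641$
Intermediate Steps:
$d{\left(n \right)} = 15 n$ ($d{\left(n \right)} = 3 \cdot 5 n = 15 n$)
$T{\left(t \right)} = 2 t \left(-177 + t\right)$ ($T{\left(t \right)} = \left(-177 + t\right) 2 t = 2 t \left(-177 + t\right)$)
$-184781 + T{\left(d{\left(1 \right)} \right)} = -184781 + 2 \cdot 15 \cdot 1 \left(-177 + 15 \cdot 1\right) = -184781 + 2 \cdot 15 \left(-177 + 15\right) = -184781 + 2 \cdot 15 \left(-162\right) = -184781 - 4860 = -189641$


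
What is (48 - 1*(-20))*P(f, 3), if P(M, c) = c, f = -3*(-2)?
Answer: 204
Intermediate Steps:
f = 6
(48 - 1*(-20))*P(f, 3) = (48 - 1*(-20))*3 = (48 + 20)*3 = 68*3 = 204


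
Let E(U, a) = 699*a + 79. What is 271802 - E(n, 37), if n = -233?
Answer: 245860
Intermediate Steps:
E(U, a) = 79 + 699*a
271802 - E(n, 37) = 271802 - (79 + 699*37) = 271802 - (79 + 25863) = 271802 - 1*25942 = 271802 - 25942 = 245860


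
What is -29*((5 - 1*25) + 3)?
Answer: 493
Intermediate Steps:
-29*((5 - 1*25) + 3) = -29*((5 - 25) + 3) = -29*(-20 + 3) = -29*(-17) = 493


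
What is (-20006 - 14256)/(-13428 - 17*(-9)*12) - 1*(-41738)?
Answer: 241930579/5796 ≈ 41741.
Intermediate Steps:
(-20006 - 14256)/(-13428 - 17*(-9)*12) - 1*(-41738) = -34262/(-13428 + 153*12) + 41738 = -34262/(-13428 + 1836) + 41738 = -34262/(-11592) + 41738 = -34262*(-1/11592) + 41738 = 17131/5796 + 41738 = 241930579/5796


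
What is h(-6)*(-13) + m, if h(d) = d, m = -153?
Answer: -75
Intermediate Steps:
h(-6)*(-13) + m = -6*(-13) - 153 = 78 - 153 = -75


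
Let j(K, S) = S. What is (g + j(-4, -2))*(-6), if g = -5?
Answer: 42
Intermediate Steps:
(g + j(-4, -2))*(-6) = (-5 - 2)*(-6) = -7*(-6) = 42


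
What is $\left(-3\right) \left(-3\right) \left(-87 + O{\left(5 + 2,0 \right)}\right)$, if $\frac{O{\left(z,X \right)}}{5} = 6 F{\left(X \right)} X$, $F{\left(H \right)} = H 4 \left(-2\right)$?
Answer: $-783$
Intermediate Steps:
$F{\left(H \right)} = - 8 H$ ($F{\left(H \right)} = 4 H \left(-2\right) = - 8 H$)
$O{\left(z,X \right)} = - 240 X^{2}$ ($O{\left(z,X \right)} = 5 \cdot 6 \left(- 8 X\right) X = 5 - 48 X X = 5 \left(- 48 X^{2}\right) = - 240 X^{2}$)
$\left(-3\right) \left(-3\right) \left(-87 + O{\left(5 + 2,0 \right)}\right) = \left(-3\right) \left(-3\right) \left(-87 - 240 \cdot 0^{2}\right) = 9 \left(-87 - 0\right) = 9 \left(-87 + 0\right) = 9 \left(-87\right) = -783$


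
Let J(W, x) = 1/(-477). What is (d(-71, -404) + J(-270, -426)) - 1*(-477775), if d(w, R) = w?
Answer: 227864807/477 ≈ 4.7770e+5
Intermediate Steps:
J(W, x) = -1/477
(d(-71, -404) + J(-270, -426)) - 1*(-477775) = (-71 - 1/477) - 1*(-477775) = -33868/477 + 477775 = 227864807/477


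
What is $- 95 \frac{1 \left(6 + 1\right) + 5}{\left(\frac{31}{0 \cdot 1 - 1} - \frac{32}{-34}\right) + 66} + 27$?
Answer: $- \frac{2883}{611} \approx -4.7185$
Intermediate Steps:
$- 95 \frac{1 \left(6 + 1\right) + 5}{\left(\frac{31}{0 \cdot 1 - 1} - \frac{32}{-34}\right) + 66} + 27 = - 95 \frac{1 \cdot 7 + 5}{\left(\frac{31}{0 - 1} - - \frac{16}{17}\right) + 66} + 27 = - 95 \frac{7 + 5}{\left(\frac{31}{-1} + \frac{16}{17}\right) + 66} + 27 = - 95 \frac{12}{\left(31 \left(-1\right) + \frac{16}{17}\right) + 66} + 27 = - 95 \frac{12}{\left(-31 + \frac{16}{17}\right) + 66} + 27 = - 95 \frac{12}{- \frac{511}{17} + 66} + 27 = - 95 \frac{12}{\frac{611}{17}} + 27 = - 95 \cdot 12 \cdot \frac{17}{611} + 27 = \left(-95\right) \frac{204}{611} + 27 = - \frac{19380}{611} + 27 = - \frac{2883}{611}$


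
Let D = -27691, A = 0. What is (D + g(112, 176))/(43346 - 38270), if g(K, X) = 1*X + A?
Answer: -27515/5076 ≈ -5.4206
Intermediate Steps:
g(K, X) = X (g(K, X) = 1*X + 0 = X + 0 = X)
(D + g(112, 176))/(43346 - 38270) = (-27691 + 176)/(43346 - 38270) = -27515/5076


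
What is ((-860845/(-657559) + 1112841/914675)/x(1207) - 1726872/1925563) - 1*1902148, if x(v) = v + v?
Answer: -2658955366508647183808965339/1397869205941115123825 ≈ -1.9021e+6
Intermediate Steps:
x(v) = 2*v
((-860845/(-657559) + 1112841/914675)/x(1207) - 1726872/1925563) - 1*1902148 = ((-860845/(-657559) + 1112841/914675)/((2*1207)) - 1726872/1925563) - 1*1902148 = ((-860845*(-1/657559) + 1112841*(1/914675))/2414 - 1726872*1/1925563) - 1902148 = ((860845/657559 + 1112841/914675)*(1/2414) - 1726872/1925563) - 1902148 = ((1519152015494/601452778325)*(1/2414) - 1726872/1925563) - 1902148 = (759576007747/725953503438275 - 1726872/1925563) - 1902148 = -1252166166933255489239/1397869205941115123825 - 1902148 = -2658955366508647183808965339/1397869205941115123825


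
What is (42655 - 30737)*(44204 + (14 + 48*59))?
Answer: 560741900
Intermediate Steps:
(42655 - 30737)*(44204 + (14 + 48*59)) = 11918*(44204 + (14 + 2832)) = 11918*(44204 + 2846) = 11918*47050 = 560741900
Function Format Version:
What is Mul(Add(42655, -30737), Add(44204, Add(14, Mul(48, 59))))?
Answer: 560741900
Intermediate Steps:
Mul(Add(42655, -30737), Add(44204, Add(14, Mul(48, 59)))) = Mul(11918, Add(44204, Add(14, 2832))) = Mul(11918, Add(44204, 2846)) = Mul(11918, 47050) = 560741900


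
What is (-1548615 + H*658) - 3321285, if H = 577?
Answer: -4490234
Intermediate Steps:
(-1548615 + H*658) - 3321285 = (-1548615 + 577*658) - 3321285 = (-1548615 + 379666) - 3321285 = -1168949 - 3321285 = -4490234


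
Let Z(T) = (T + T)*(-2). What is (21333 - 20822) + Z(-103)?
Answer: 923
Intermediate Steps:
Z(T) = -4*T (Z(T) = (2*T)*(-2) = -4*T)
(21333 - 20822) + Z(-103) = (21333 - 20822) - 4*(-103) = 511 + 412 = 923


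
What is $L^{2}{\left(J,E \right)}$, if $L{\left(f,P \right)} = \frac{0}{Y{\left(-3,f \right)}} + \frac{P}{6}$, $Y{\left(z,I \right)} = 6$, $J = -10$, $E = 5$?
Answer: $\frac{25}{36} \approx 0.69444$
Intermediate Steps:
$L{\left(f,P \right)} = \frac{P}{6}$ ($L{\left(f,P \right)} = \frac{0}{6} + \frac{P}{6} = 0 \cdot \frac{1}{6} + P \frac{1}{6} = 0 + \frac{P}{6} = \frac{P}{6}$)
$L^{2}{\left(J,E \right)} = \left(\frac{1}{6} \cdot 5\right)^{2} = \left(\frac{5}{6}\right)^{2} = \frac{25}{36}$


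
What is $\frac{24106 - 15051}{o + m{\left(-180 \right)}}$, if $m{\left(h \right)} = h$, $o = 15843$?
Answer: $\frac{9055}{15663} \approx 0.57811$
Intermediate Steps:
$\frac{24106 - 15051}{o + m{\left(-180 \right)}} = \frac{24106 - 15051}{15843 - 180} = \frac{9055}{15663}$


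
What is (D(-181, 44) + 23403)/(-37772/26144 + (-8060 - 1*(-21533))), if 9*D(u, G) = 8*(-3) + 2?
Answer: 14489624/8341587 ≈ 1.7370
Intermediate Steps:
D(u, G) = -22/9 (D(u, G) = (8*(-3) + 2)/9 = (-24 + 2)/9 = (1/9)*(-22) = -22/9)
(D(-181, 44) + 23403)/(-37772/26144 + (-8060 - 1*(-21533))) = (-22/9 + 23403)/(-37772/26144 + (-8060 - 1*(-21533))) = 210605/(9*(-37772*1/26144 + (-8060 + 21533))) = 210605/(9*(-497/344 + 13473)) = 210605/(9*(4634215/344)) = (210605/9)*(344/4634215) = 14489624/8341587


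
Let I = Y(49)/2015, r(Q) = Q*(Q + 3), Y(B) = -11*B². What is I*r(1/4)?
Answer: -26411/2480 ≈ -10.650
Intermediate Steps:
r(Q) = Q*(3 + Q)
I = -26411/2015 (I = -11*49²/2015 = -11*2401*(1/2015) = -26411*1/2015 = -26411/2015 ≈ -13.107)
I*r(1/4) = -26411*1/4*(3 + 1/4)/2015 = -26411*1*(¼)*(3 + 1*(¼))/2015 = -26411*(3 + ¼)/8060 = -26411*13/(8060*4) = -26411/2015*13/16 = -26411/2480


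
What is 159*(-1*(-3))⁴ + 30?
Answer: 12909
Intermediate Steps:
159*(-1*(-3))⁴ + 30 = 159*3⁴ + 30 = 159*81 + 30 = 12879 + 30 = 12909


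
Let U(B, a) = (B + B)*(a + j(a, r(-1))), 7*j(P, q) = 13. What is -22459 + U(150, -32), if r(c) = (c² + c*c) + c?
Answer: -220513/7 ≈ -31502.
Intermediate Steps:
r(c) = c + 2*c² (r(c) = (c² + c²) + c = 2*c² + c = c + 2*c²)
j(P, q) = 13/7 (j(P, q) = (⅐)*13 = 13/7)
U(B, a) = 2*B*(13/7 + a) (U(B, a) = (B + B)*(a + 13/7) = (2*B)*(13/7 + a) = 2*B*(13/7 + a))
-22459 + U(150, -32) = -22459 + (2/7)*150*(13 + 7*(-32)) = -22459 + (2/7)*150*(13 - 224) = -22459 + (2/7)*150*(-211) = -22459 - 63300/7 = -220513/7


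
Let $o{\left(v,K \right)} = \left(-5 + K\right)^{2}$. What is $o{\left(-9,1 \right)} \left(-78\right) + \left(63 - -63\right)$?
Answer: $-1122$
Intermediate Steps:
$o{\left(-9,1 \right)} \left(-78\right) + \left(63 - -63\right) = \left(-5 + 1\right)^{2} \left(-78\right) + \left(63 - -63\right) = \left(-4\right)^{2} \left(-78\right) + \left(63 + 63\right) = 16 \left(-78\right) + 126 = -1248 + 126 = -1122$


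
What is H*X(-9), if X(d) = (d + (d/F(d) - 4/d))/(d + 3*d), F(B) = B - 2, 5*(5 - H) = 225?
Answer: -7660/891 ≈ -8.5971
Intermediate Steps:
H = -40 (H = 5 - ⅕*225 = 5 - 45 = -40)
F(B) = -2 + B
X(d) = (d - 4/d + d/(-2 + d))/(4*d) (X(d) = (d + (d/(-2 + d) - 4/d))/(d + 3*d) = (d + (-4/d + d/(-2 + d)))/((4*d)) = (d - 4/d + d/(-2 + d))*(1/(4*d)) = (d - 4/d + d/(-2 + d))/(4*d))
H*X(-9) = -10*(8 + (-9)³ - 1*(-9)² - 4*(-9))/((-9)²*(-2 - 9)) = -10*(8 - 729 - 1*81 + 36)/(81*(-11)) = -10*(-1)*(8 - 729 - 81 + 36)/(81*11) = -10*(-1)*(-766)/(81*11) = -40*383/1782 = -7660/891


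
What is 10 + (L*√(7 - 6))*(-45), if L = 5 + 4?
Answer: -395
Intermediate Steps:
L = 9
10 + (L*√(7 - 6))*(-45) = 10 + (9*√(7 - 6))*(-45) = 10 + (9*√1)*(-45) = 10 + (9*1)*(-45) = 10 + 9*(-45) = 10 - 405 = -395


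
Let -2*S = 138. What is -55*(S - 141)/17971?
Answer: 11550/17971 ≈ 0.64270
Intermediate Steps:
S = -69 (S = -½*138 = -69)
-55*(S - 141)/17971 = -55*(-69 - 141)/17971 = -55*(-210)*(1/17971) = 11550*(1/17971) = 11550/17971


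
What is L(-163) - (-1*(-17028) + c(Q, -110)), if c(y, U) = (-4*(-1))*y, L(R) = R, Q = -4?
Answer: -17175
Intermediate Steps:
c(y, U) = 4*y
L(-163) - (-1*(-17028) + c(Q, -110)) = -163 - (-1*(-17028) + 4*(-4)) = -163 - (17028 - 16) = -163 - 1*17012 = -163 - 17012 = -17175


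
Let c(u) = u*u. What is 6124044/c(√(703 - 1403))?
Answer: -1531011/175 ≈ -8748.6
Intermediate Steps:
c(u) = u²
6124044/c(√(703 - 1403)) = 6124044/((√(703 - 1403))²) = 6124044/((√(-700))²) = 6124044/((10*I*√7)²) = 6124044/(-700) = 6124044*(-1/700) = -1531011/175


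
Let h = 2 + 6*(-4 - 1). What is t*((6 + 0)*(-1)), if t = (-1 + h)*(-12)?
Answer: -2088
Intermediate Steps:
h = -28 (h = 2 + 6*(-5) = 2 - 30 = -28)
t = 348 (t = (-1 - 28)*(-12) = -29*(-12) = 348)
t*((6 + 0)*(-1)) = 348*((6 + 0)*(-1)) = 348*(6*(-1)) = 348*(-6) = -2088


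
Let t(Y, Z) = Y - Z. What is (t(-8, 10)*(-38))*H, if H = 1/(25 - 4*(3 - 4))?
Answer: 684/29 ≈ 23.586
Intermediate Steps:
H = 1/29 (H = 1/(25 - 4*(-1)) = 1/(25 + 4) = 1/29 ≈ 0.034483)
(t(-8, 10)*(-38))*H = ((-8 - 1*10)*(-38))*(1/29) = ((-8 - 10)*(-38))*(1/29) = -18*(-38)*(1/29) = 684*(1/29) = 684/29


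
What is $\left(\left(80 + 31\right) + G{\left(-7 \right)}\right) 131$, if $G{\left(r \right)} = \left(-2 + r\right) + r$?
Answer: $12445$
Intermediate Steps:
$G{\left(r \right)} = -2 + 2 r$
$\left(\left(80 + 31\right) + G{\left(-7 \right)}\right) 131 = \left(\left(80 + 31\right) + \left(-2 + 2 \left(-7\right)\right)\right) 131 = \left(111 - 16\right) 131 = 95 \cdot 131 = 12445$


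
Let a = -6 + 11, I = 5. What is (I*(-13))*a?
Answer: -325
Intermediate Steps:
a = 5
(I*(-13))*a = (5*(-13))*5 = -65*5 = -325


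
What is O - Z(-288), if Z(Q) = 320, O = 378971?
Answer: 378651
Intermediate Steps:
O - Z(-288) = 378971 - 1*320 = 378971 - 320 = 378651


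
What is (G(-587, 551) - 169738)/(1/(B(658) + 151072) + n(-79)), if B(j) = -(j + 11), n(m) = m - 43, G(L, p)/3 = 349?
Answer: 25371632473/18349165 ≈ 1382.7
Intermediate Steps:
G(L, p) = 1047 (G(L, p) = 3*349 = 1047)
n(m) = -43 + m
B(j) = -11 - j (B(j) = -(11 + j) = -11 - j)
(G(-587, 551) - 169738)/(1/(B(658) + 151072) + n(-79)) = (1047 - 169738)/(1/((-11 - 1*658) + 151072) + (-43 - 79)) = -168691/(1/((-11 - 658) + 151072) - 122) = -168691/(1/(-669 + 151072) - 122) = -168691/(1/150403 - 122) = -168691/(-18349165/150403) = -168691*(-150403/18349165) = 25371632473/18349165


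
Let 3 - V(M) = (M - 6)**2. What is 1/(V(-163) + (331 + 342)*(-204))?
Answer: -1/165850 ≈ -6.0295e-6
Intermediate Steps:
V(M) = 3 - (-6 + M)**2 (V(M) = 3 - (M - 6)**2 = 3 - (-6 + M)**2)
1/(V(-163) + (331 + 342)*(-204)) = 1/((3 - (-6 - 163)**2) + (331 + 342)*(-204)) = 1/((3 - 1*(-169)**2) + 673*(-204)) = 1/((3 - 1*28561) - 137292) = 1/((3 - 28561) - 137292) = 1/(-28558 - 137292) = 1/(-165850) = -1/165850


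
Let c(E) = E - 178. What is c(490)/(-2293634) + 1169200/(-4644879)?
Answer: -1341583037524/5326826200143 ≈ -0.25185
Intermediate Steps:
c(E) = -178 + E
c(490)/(-2293634) + 1169200/(-4644879) = (-178 + 490)/(-2293634) + 1169200/(-4644879) = 312*(-1/2293634) + 1169200*(-1/4644879) = -156/1146817 - 1169200/4644879 = -1341583037524/5326826200143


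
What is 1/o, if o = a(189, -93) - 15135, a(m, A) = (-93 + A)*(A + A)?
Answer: 1/19461 ≈ 5.1385e-5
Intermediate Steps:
a(m, A) = 2*A*(-93 + A) (a(m, A) = (-93 + A)*(2*A) = 2*A*(-93 + A))
o = 19461 (o = 2*(-93)*(-93 - 93) - 15135 = 2*(-93)*(-186) - 15135 = 34596 - 15135 = 19461)
1/o = 1/19461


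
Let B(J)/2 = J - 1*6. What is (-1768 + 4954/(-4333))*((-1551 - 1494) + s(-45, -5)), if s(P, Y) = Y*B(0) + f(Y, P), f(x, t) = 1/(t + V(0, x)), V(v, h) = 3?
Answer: 480528111979/90993 ≈ 5.2809e+6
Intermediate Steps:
B(J) = -12 + 2*J (B(J) = 2*(J - 1*6) = 2*(J - 6) = 2*(-6 + J) = -12 + 2*J)
f(x, t) = 1/(3 + t) (f(x, t) = 1/(t + 3) = 1/(3 + t))
s(P, Y) = 1/(3 + P) - 12*Y (s(P, Y) = Y*(-12 + 2*0) + 1/(3 + P) = Y*(-12 + 0) + 1/(3 + P) = Y*(-12) + 1/(3 + P) = -12*Y + 1/(3 + P) = 1/(3 + P) - 12*Y)
(-1768 + 4954/(-4333))*((-1551 - 1494) + s(-45, -5)) = (-1768 + 4954/(-4333))*((-1551 - 1494) + (1 - 12*(-5)*(3 - 45))/(3 - 45)) = (-1768 + 4954*(-1/4333))*(-3045 + (1 - 12*(-5)*(-42))/(-42)) = (-1768 - 4954/4333)*(-3045 - (1 - 2520)/42) = -7665698*(-3045 - 1/42*(-2519))/4333 = -7665698*(-3045 + 2519/42)/4333 = -7665698/4333*(-125371/42) = 480528111979/90993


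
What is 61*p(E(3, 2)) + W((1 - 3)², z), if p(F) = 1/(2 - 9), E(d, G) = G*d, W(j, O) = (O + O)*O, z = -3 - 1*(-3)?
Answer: -61/7 ≈ -8.7143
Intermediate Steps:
z = 0 (z = -3 + 3 = 0)
W(j, O) = 2*O² (W(j, O) = (2*O)*O = 2*O²)
p(F) = -⅐ (p(F) = 1/(-7) = -⅐)
61*p(E(3, 2)) + W((1 - 3)², z) = 61*(-⅐) + 2*0² = -61/7 + 2*0 = -61/7 + 0 = -61/7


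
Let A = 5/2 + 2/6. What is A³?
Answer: 4913/216 ≈ 22.745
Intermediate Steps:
A = 17/6 (A = 5*(½) + 2*(⅙) = 5/2 + ⅓ = 17/6 ≈ 2.8333)
A³ = (17/6)³ = 4913/216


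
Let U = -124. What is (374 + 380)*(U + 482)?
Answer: 269932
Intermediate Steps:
(374 + 380)*(U + 482) = (374 + 380)*(-124 + 482) = 754*358 = 269932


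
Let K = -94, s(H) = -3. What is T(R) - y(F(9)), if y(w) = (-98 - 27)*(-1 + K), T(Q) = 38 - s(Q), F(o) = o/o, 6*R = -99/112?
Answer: -11834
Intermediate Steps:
R = -33/224 (R = (-99/112)/6 = (-99*1/112)/6 = (⅙)*(-99/112) = -33/224 ≈ -0.14732)
F(o) = 1
T(Q) = 41 (T(Q) = 38 - 1*(-3) = 38 + 3 = 41)
y(w) = 11875 (y(w) = (-98 - 27)*(-1 - 94) = -125*(-95) = 11875)
T(R) - y(F(9)) = 41 - 1*11875 = 41 - 11875 = -11834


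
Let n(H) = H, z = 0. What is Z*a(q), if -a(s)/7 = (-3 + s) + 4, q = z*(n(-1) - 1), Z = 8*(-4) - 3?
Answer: 245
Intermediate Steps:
Z = -35 (Z = -32 - 3 = -35)
q = 0 (q = 0*(-1 - 1) = 0*(-2) = 0)
a(s) = -7 - 7*s (a(s) = -7*((-3 + s) + 4) = -7*(1 + s) = -7 - 7*s)
Z*a(q) = -35*(-7 - 7*0) = -35*(-7 + 0) = -35*(-7) = 245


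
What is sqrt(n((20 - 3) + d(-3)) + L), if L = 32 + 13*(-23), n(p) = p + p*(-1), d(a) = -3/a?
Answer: I*sqrt(267) ≈ 16.34*I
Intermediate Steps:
n(p) = 0 (n(p) = p - p = 0)
L = -267 (L = 32 - 299 = -267)
sqrt(n((20 - 3) + d(-3)) + L) = sqrt(0 - 267) = sqrt(-267) = I*sqrt(267)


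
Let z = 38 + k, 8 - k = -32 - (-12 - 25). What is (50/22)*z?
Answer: 1025/11 ≈ 93.182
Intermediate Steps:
k = 3 (k = 8 - (-32 - (-12 - 25)) = 8 - (-32 - 1*(-37)) = 8 - (-32 + 37) = 8 - 1*5 = 8 - 5 = 3)
z = 41 (z = 38 + 3 = 41)
(50/22)*z = (50/22)*41 = (50*(1/22))*41 = (25/11)*41 = 1025/11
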